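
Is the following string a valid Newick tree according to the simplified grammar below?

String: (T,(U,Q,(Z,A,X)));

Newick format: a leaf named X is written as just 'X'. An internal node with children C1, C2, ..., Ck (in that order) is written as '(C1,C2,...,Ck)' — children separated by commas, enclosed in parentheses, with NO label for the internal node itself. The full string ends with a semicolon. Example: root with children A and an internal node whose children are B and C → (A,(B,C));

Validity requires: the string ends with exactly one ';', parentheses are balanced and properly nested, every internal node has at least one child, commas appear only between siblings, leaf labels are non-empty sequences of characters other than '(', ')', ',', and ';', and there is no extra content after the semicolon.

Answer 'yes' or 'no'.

Input: (T,(U,Q,(Z,A,X)));
Paren balance: 3 '(' vs 3 ')' OK
Ends with single ';': True
Full parse: OK
Valid: True

Answer: yes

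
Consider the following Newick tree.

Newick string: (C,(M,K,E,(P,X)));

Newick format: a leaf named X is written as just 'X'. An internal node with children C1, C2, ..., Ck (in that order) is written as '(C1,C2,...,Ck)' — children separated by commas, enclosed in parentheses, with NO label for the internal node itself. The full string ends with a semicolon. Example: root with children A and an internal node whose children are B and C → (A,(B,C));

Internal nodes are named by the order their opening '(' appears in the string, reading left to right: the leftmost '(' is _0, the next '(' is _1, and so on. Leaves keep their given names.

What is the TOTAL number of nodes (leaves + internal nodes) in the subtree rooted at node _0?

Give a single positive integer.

Answer: 9

Derivation:
Newick: (C,(M,K,E,(P,X)));
Locate _0: it is the '(' at position 0 (the 1st '(' reading left to right).
Query: subtree rooted at _0
_0: subtree_size = 1 + 8
  C: subtree_size = 1 + 0
  _1: subtree_size = 1 + 6
    M: subtree_size = 1 + 0
    K: subtree_size = 1 + 0
    E: subtree_size = 1 + 0
    _2: subtree_size = 1 + 2
      P: subtree_size = 1 + 0
      X: subtree_size = 1 + 0
Total subtree size of _0: 9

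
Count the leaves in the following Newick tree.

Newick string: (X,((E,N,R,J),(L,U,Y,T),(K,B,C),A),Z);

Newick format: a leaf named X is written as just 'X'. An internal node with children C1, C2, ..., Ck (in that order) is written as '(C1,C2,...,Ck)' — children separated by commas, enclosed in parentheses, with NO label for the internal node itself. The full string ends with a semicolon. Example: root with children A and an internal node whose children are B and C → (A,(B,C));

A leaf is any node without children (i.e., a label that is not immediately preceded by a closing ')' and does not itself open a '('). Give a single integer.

Answer: 14

Derivation:
Newick: (X,((E,N,R,J),(L,U,Y,T),(K,B,C),A),Z);
Scan left-to-right; a leaf is any maximal label run not followed by '(':
  pos 1: leaf 'X' → count = 1
  pos 5: leaf 'E' → count = 2
  pos 7: leaf 'N' → count = 3
  pos 9: leaf 'R' → count = 4
  pos 11: leaf 'J' → count = 5
  pos 15: leaf 'L' → count = 6
  pos 17: leaf 'U' → count = 7
  pos 19: leaf 'Y' → count = 8
  pos 21: leaf 'T' → count = 9
  pos 25: leaf 'K' → count = 10
  pos 27: leaf 'B' → count = 11
  pos 29: leaf 'C' → count = 12
  pos 32: leaf 'A' → count = 13
  pos 35: leaf 'Z' → count = 14
Total leaves: 14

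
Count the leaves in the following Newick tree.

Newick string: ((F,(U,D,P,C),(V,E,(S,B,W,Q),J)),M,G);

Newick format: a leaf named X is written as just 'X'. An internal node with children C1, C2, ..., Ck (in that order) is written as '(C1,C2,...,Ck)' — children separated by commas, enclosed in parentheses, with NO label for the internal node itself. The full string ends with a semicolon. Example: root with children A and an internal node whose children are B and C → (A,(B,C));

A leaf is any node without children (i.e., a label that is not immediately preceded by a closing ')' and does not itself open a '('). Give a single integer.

Answer: 14

Derivation:
Newick: ((F,(U,D,P,C),(V,E,(S,B,W,Q),J)),M,G);
Scan left-to-right; a leaf is any maximal label run not followed by '(':
  pos 2: leaf 'F' → count = 1
  pos 5: leaf 'U' → count = 2
  pos 7: leaf 'D' → count = 3
  pos 9: leaf 'P' → count = 4
  pos 11: leaf 'C' → count = 5
  pos 15: leaf 'V' → count = 6
  pos 17: leaf 'E' → count = 7
  pos 20: leaf 'S' → count = 8
  pos 22: leaf 'B' → count = 9
  pos 24: leaf 'W' → count = 10
  pos 26: leaf 'Q' → count = 11
  pos 29: leaf 'J' → count = 12
  pos 33: leaf 'M' → count = 13
  pos 35: leaf 'G' → count = 14
Total leaves: 14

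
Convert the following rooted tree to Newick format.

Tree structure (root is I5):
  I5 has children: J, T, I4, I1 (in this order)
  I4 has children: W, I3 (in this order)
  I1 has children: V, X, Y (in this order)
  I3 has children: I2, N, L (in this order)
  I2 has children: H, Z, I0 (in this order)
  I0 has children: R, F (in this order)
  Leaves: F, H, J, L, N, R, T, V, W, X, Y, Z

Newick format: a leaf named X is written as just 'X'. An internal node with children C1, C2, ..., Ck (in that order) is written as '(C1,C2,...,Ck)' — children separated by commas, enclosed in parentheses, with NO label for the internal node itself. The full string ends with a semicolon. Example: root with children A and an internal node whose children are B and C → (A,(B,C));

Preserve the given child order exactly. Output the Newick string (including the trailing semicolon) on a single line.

Answer: (J,T,(W,((H,Z,(R,F)),N,L)),(V,X,Y));

Derivation:
internal I5 with children ['J', 'T', 'I4', 'I1']
  leaf 'J' → 'J'
  leaf 'T' → 'T'
  internal I4 with children ['W', 'I3']
    leaf 'W' → 'W'
    internal I3 with children ['I2', 'N', 'L']
      internal I2 with children ['H', 'Z', 'I0']
        leaf 'H' → 'H'
        leaf 'Z' → 'Z'
        internal I0 with children ['R', 'F']
          leaf 'R' → 'R'
          leaf 'F' → 'F'
        → '(R,F)'
      → '(H,Z,(R,F))'
      leaf 'N' → 'N'
      leaf 'L' → 'L'
    → '((H,Z,(R,F)),N,L)'
  → '(W,((H,Z,(R,F)),N,L))'
  internal I1 with children ['V', 'X', 'Y']
    leaf 'V' → 'V'
    leaf 'X' → 'X'
    leaf 'Y' → 'Y'
  → '(V,X,Y)'
→ '(J,T,(W,((H,Z,(R,F)),N,L)),(V,X,Y))'
Final: (J,T,(W,((H,Z,(R,F)),N,L)),(V,X,Y));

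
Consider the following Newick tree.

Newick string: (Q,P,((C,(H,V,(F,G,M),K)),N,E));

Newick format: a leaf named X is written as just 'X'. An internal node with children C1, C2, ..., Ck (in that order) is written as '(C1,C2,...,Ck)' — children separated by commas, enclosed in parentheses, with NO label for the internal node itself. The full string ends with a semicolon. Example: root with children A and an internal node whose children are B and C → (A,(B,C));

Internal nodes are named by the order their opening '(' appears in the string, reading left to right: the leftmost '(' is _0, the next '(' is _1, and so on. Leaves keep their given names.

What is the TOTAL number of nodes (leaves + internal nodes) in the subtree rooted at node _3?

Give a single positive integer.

Answer: 8

Derivation:
Newick: (Q,P,((C,(H,V,(F,G,M),K)),N,E));
Locate _3: it is the '(' at position 9 (the 4th '(' reading left to right).
Query: subtree rooted at _3
_3: subtree_size = 1 + 7
  H: subtree_size = 1 + 0
  V: subtree_size = 1 + 0
  _4: subtree_size = 1 + 3
    F: subtree_size = 1 + 0
    G: subtree_size = 1 + 0
    M: subtree_size = 1 + 0
  K: subtree_size = 1 + 0
Total subtree size of _3: 8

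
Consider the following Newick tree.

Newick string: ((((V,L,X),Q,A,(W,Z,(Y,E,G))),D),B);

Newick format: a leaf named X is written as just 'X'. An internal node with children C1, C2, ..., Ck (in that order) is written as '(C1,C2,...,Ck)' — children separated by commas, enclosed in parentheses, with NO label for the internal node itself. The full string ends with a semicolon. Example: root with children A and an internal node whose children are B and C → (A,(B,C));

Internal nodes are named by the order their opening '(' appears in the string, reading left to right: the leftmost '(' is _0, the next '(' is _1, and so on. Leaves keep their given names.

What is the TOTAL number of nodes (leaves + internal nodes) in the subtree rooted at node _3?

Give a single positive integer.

Answer: 4

Derivation:
Newick: ((((V,L,X),Q,A,(W,Z,(Y,E,G))),D),B);
Locate _3: it is the '(' at position 3 (the 4th '(' reading left to right).
Query: subtree rooted at _3
_3: subtree_size = 1 + 3
  V: subtree_size = 1 + 0
  L: subtree_size = 1 + 0
  X: subtree_size = 1 + 0
Total subtree size of _3: 4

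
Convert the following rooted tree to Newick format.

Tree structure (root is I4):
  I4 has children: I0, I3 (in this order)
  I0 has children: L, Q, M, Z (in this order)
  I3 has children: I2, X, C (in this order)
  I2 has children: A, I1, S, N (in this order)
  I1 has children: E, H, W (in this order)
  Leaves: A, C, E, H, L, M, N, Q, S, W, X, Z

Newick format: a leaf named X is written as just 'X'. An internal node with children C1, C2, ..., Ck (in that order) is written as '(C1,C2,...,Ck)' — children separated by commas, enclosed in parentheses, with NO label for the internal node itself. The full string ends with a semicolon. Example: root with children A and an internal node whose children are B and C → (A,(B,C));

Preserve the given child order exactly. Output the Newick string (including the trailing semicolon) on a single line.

Answer: ((L,Q,M,Z),((A,(E,H,W),S,N),X,C));

Derivation:
internal I4 with children ['I0', 'I3']
  internal I0 with children ['L', 'Q', 'M', 'Z']
    leaf 'L' → 'L'
    leaf 'Q' → 'Q'
    leaf 'M' → 'M'
    leaf 'Z' → 'Z'
  → '(L,Q,M,Z)'
  internal I3 with children ['I2', 'X', 'C']
    internal I2 with children ['A', 'I1', 'S', 'N']
      leaf 'A' → 'A'
      internal I1 with children ['E', 'H', 'W']
        leaf 'E' → 'E'
        leaf 'H' → 'H'
        leaf 'W' → 'W'
      → '(E,H,W)'
      leaf 'S' → 'S'
      leaf 'N' → 'N'
    → '(A,(E,H,W),S,N)'
    leaf 'X' → 'X'
    leaf 'C' → 'C'
  → '((A,(E,H,W),S,N),X,C)'
→ '((L,Q,M,Z),((A,(E,H,W),S,N),X,C))'
Final: ((L,Q,M,Z),((A,(E,H,W),S,N),X,C));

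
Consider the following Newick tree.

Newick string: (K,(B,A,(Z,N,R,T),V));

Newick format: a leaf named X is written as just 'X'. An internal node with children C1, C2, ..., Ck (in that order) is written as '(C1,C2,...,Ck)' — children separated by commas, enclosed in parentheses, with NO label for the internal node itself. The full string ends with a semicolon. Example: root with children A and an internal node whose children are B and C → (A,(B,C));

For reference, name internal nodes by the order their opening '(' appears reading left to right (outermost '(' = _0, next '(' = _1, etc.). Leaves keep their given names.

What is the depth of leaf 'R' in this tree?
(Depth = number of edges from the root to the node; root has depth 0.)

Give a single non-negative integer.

Newick: (K,(B,A,(Z,N,R,T),V));
Naming internals by '(' encounter order: outermost '(' = _0, next = _1, ...
Query node: R
Path from root: _0 -> _1 -> _2 -> R
Depth of R: 3 (number of edges from root)

Answer: 3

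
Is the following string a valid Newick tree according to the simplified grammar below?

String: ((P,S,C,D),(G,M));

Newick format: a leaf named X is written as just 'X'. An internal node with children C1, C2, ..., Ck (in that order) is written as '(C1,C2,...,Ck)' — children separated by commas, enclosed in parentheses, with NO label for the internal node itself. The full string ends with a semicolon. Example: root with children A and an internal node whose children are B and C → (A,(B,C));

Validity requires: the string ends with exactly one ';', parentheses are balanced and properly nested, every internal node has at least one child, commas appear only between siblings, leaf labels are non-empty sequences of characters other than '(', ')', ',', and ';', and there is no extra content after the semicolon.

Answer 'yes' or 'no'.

Answer: yes

Derivation:
Input: ((P,S,C,D),(G,M));
Paren balance: 3 '(' vs 3 ')' OK
Ends with single ';': True
Full parse: OK
Valid: True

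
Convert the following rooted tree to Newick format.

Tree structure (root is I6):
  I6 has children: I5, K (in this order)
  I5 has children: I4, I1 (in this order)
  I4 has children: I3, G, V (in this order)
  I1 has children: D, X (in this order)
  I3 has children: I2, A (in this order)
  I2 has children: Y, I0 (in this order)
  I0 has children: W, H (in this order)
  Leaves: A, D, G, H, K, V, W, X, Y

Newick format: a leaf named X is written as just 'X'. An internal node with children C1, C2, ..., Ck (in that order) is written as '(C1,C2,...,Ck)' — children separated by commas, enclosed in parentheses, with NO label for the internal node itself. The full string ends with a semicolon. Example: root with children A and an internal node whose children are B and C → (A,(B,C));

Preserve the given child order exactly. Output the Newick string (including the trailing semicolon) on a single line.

internal I6 with children ['I5', 'K']
  internal I5 with children ['I4', 'I1']
    internal I4 with children ['I3', 'G', 'V']
      internal I3 with children ['I2', 'A']
        internal I2 with children ['Y', 'I0']
          leaf 'Y' → 'Y'
          internal I0 with children ['W', 'H']
            leaf 'W' → 'W'
            leaf 'H' → 'H'
          → '(W,H)'
        → '(Y,(W,H))'
        leaf 'A' → 'A'
      → '((Y,(W,H)),A)'
      leaf 'G' → 'G'
      leaf 'V' → 'V'
    → '(((Y,(W,H)),A),G,V)'
    internal I1 with children ['D', 'X']
      leaf 'D' → 'D'
      leaf 'X' → 'X'
    → '(D,X)'
  → '((((Y,(W,H)),A),G,V),(D,X))'
  leaf 'K' → 'K'
→ '(((((Y,(W,H)),A),G,V),(D,X)),K)'
Final: (((((Y,(W,H)),A),G,V),(D,X)),K);

Answer: (((((Y,(W,H)),A),G,V),(D,X)),K);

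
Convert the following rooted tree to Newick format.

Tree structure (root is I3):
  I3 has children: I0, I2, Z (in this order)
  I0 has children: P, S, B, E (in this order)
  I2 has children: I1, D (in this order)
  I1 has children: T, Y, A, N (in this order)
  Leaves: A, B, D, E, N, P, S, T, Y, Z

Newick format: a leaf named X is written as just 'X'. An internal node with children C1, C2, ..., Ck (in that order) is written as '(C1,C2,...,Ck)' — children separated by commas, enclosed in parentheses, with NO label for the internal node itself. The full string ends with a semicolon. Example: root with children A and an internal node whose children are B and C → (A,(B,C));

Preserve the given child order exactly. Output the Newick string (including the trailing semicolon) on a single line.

internal I3 with children ['I0', 'I2', 'Z']
  internal I0 with children ['P', 'S', 'B', 'E']
    leaf 'P' → 'P'
    leaf 'S' → 'S'
    leaf 'B' → 'B'
    leaf 'E' → 'E'
  → '(P,S,B,E)'
  internal I2 with children ['I1', 'D']
    internal I1 with children ['T', 'Y', 'A', 'N']
      leaf 'T' → 'T'
      leaf 'Y' → 'Y'
      leaf 'A' → 'A'
      leaf 'N' → 'N'
    → '(T,Y,A,N)'
    leaf 'D' → 'D'
  → '((T,Y,A,N),D)'
  leaf 'Z' → 'Z'
→ '((P,S,B,E),((T,Y,A,N),D),Z)'
Final: ((P,S,B,E),((T,Y,A,N),D),Z);

Answer: ((P,S,B,E),((T,Y,A,N),D),Z);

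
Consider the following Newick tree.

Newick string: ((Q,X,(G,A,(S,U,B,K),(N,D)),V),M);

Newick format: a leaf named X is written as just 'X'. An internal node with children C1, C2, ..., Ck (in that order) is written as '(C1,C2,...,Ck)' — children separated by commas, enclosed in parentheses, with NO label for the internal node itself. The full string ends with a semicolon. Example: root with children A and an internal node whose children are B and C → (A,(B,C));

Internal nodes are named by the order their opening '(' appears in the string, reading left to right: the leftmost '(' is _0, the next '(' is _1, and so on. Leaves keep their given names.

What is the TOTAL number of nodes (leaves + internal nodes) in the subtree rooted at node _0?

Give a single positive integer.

Answer: 17

Derivation:
Newick: ((Q,X,(G,A,(S,U,B,K),(N,D)),V),M);
Locate _0: it is the '(' at position 0 (the 1st '(' reading left to right).
Query: subtree rooted at _0
_0: subtree_size = 1 + 16
  _1: subtree_size = 1 + 14
    Q: subtree_size = 1 + 0
    X: subtree_size = 1 + 0
    _2: subtree_size = 1 + 10
      G: subtree_size = 1 + 0
      A: subtree_size = 1 + 0
      _3: subtree_size = 1 + 4
        S: subtree_size = 1 + 0
        U: subtree_size = 1 + 0
        B: subtree_size = 1 + 0
        K: subtree_size = 1 + 0
      _4: subtree_size = 1 + 2
        N: subtree_size = 1 + 0
        D: subtree_size = 1 + 0
    V: subtree_size = 1 + 0
  M: subtree_size = 1 + 0
Total subtree size of _0: 17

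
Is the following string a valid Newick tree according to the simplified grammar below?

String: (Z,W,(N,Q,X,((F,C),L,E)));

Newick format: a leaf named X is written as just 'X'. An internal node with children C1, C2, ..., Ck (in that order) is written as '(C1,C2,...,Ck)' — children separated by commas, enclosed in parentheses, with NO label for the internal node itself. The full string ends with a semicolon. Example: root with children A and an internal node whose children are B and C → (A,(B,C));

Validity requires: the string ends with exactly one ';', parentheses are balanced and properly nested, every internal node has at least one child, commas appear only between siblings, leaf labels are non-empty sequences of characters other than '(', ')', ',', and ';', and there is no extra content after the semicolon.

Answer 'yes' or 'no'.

Input: (Z,W,(N,Q,X,((F,C),L,E)));
Paren balance: 4 '(' vs 4 ')' OK
Ends with single ';': True
Full parse: OK
Valid: True

Answer: yes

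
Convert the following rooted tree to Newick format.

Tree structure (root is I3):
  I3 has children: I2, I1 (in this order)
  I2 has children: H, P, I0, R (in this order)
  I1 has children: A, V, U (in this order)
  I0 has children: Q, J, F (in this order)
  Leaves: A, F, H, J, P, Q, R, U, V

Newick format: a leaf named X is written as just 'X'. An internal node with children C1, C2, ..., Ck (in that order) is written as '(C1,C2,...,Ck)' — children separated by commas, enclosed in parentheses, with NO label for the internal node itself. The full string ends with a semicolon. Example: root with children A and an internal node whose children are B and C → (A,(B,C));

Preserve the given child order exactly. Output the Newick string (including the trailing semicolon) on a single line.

Answer: ((H,P,(Q,J,F),R),(A,V,U));

Derivation:
internal I3 with children ['I2', 'I1']
  internal I2 with children ['H', 'P', 'I0', 'R']
    leaf 'H' → 'H'
    leaf 'P' → 'P'
    internal I0 with children ['Q', 'J', 'F']
      leaf 'Q' → 'Q'
      leaf 'J' → 'J'
      leaf 'F' → 'F'
    → '(Q,J,F)'
    leaf 'R' → 'R'
  → '(H,P,(Q,J,F),R)'
  internal I1 with children ['A', 'V', 'U']
    leaf 'A' → 'A'
    leaf 'V' → 'V'
    leaf 'U' → 'U'
  → '(A,V,U)'
→ '((H,P,(Q,J,F),R),(A,V,U))'
Final: ((H,P,(Q,J,F),R),(A,V,U));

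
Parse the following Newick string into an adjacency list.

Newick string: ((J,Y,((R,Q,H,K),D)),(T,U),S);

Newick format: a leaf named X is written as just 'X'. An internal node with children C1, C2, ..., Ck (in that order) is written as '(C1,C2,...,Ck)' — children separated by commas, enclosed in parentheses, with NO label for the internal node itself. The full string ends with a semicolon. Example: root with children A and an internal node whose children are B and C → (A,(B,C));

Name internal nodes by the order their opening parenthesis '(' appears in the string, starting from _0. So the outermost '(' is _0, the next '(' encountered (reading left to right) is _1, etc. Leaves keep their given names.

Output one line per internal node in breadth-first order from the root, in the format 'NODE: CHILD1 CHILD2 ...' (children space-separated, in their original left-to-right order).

Answer: _0: _1 _4 S
_1: J Y _2
_4: T U
_2: _3 D
_3: R Q H K

Derivation:
Input: ((J,Y,((R,Q,H,K),D)),(T,U),S);
Scanning left-to-right, naming '(' by encounter order:
  pos 0: '(' -> open internal node _0 (depth 1)
  pos 1: '(' -> open internal node _1 (depth 2)
  pos 6: '(' -> open internal node _2 (depth 3)
  pos 7: '(' -> open internal node _3 (depth 4)
  pos 15: ')' -> close internal node _3 (now at depth 3)
  pos 18: ')' -> close internal node _2 (now at depth 2)
  pos 19: ')' -> close internal node _1 (now at depth 1)
  pos 21: '(' -> open internal node _4 (depth 2)
  pos 25: ')' -> close internal node _4 (now at depth 1)
  pos 28: ')' -> close internal node _0 (now at depth 0)
Total internal nodes: 5
BFS adjacency from root:
  _0: _1 _4 S
  _1: J Y _2
  _4: T U
  _2: _3 D
  _3: R Q H K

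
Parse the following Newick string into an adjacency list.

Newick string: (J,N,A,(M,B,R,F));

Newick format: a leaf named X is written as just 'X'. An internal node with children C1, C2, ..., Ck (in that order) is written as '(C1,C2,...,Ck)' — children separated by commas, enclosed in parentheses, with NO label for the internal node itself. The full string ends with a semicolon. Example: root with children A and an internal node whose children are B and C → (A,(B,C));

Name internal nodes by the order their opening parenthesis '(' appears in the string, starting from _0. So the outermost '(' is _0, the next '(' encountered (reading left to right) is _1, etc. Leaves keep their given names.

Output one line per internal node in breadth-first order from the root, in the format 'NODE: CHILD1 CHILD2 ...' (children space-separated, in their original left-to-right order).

Answer: _0: J N A _1
_1: M B R F

Derivation:
Input: (J,N,A,(M,B,R,F));
Scanning left-to-right, naming '(' by encounter order:
  pos 0: '(' -> open internal node _0 (depth 1)
  pos 7: '(' -> open internal node _1 (depth 2)
  pos 15: ')' -> close internal node _1 (now at depth 1)
  pos 16: ')' -> close internal node _0 (now at depth 0)
Total internal nodes: 2
BFS adjacency from root:
  _0: J N A _1
  _1: M B R F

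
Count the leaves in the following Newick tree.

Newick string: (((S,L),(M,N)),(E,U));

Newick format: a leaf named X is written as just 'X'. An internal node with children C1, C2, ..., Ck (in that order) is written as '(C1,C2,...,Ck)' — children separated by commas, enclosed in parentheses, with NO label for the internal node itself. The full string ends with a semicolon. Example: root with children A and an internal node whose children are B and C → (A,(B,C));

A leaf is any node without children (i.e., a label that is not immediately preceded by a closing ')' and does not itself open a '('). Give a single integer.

Newick: (((S,L),(M,N)),(E,U));
Scan left-to-right; a leaf is any maximal label run not followed by '(':
  pos 3: leaf 'S' → count = 1
  pos 5: leaf 'L' → count = 2
  pos 9: leaf 'M' → count = 3
  pos 11: leaf 'N' → count = 4
  pos 16: leaf 'E' → count = 5
  pos 18: leaf 'U' → count = 6
Total leaves: 6

Answer: 6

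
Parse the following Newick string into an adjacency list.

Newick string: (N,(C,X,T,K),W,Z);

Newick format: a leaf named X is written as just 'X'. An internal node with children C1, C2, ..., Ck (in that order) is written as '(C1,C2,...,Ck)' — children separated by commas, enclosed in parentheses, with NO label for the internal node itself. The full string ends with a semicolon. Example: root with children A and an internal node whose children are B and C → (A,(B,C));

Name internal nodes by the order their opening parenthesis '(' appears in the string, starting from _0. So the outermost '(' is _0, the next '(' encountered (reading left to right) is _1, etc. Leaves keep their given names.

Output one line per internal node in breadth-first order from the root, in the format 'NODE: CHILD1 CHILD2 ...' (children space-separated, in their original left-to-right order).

Answer: _0: N _1 W Z
_1: C X T K

Derivation:
Input: (N,(C,X,T,K),W,Z);
Scanning left-to-right, naming '(' by encounter order:
  pos 0: '(' -> open internal node _0 (depth 1)
  pos 3: '(' -> open internal node _1 (depth 2)
  pos 11: ')' -> close internal node _1 (now at depth 1)
  pos 16: ')' -> close internal node _0 (now at depth 0)
Total internal nodes: 2
BFS adjacency from root:
  _0: N _1 W Z
  _1: C X T K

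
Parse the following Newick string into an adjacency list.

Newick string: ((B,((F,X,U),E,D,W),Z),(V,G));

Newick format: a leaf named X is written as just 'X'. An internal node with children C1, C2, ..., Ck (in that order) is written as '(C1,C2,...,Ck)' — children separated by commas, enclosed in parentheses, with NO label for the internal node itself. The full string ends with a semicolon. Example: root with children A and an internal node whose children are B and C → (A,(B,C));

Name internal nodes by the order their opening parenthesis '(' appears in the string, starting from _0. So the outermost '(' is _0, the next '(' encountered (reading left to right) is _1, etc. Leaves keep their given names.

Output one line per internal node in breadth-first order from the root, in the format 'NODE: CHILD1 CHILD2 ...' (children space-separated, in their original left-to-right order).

Input: ((B,((F,X,U),E,D,W),Z),(V,G));
Scanning left-to-right, naming '(' by encounter order:
  pos 0: '(' -> open internal node _0 (depth 1)
  pos 1: '(' -> open internal node _1 (depth 2)
  pos 4: '(' -> open internal node _2 (depth 3)
  pos 5: '(' -> open internal node _3 (depth 4)
  pos 11: ')' -> close internal node _3 (now at depth 3)
  pos 18: ')' -> close internal node _2 (now at depth 2)
  pos 21: ')' -> close internal node _1 (now at depth 1)
  pos 23: '(' -> open internal node _4 (depth 2)
  pos 27: ')' -> close internal node _4 (now at depth 1)
  pos 28: ')' -> close internal node _0 (now at depth 0)
Total internal nodes: 5
BFS adjacency from root:
  _0: _1 _4
  _1: B _2 Z
  _4: V G
  _2: _3 E D W
  _3: F X U

Answer: _0: _1 _4
_1: B _2 Z
_4: V G
_2: _3 E D W
_3: F X U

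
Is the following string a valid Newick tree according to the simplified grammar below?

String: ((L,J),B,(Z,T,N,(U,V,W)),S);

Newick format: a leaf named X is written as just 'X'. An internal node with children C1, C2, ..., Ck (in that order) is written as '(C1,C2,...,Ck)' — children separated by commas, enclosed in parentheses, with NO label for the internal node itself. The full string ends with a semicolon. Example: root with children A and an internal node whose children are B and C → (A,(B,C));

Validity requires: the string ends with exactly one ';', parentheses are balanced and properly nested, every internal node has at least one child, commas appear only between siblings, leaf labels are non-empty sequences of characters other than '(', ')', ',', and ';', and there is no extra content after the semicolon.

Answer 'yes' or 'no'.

Input: ((L,J),B,(Z,T,N,(U,V,W)),S);
Paren balance: 4 '(' vs 4 ')' OK
Ends with single ';': True
Full parse: OK
Valid: True

Answer: yes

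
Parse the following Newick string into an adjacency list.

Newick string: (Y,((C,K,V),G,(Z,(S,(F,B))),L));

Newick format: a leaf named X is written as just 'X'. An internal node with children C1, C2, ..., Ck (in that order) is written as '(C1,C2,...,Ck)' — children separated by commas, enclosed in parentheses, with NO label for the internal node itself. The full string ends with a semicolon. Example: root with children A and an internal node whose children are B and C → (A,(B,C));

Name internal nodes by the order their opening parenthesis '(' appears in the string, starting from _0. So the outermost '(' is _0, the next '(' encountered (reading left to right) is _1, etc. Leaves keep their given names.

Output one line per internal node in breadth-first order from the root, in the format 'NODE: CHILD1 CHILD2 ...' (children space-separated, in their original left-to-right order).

Input: (Y,((C,K,V),G,(Z,(S,(F,B))),L));
Scanning left-to-right, naming '(' by encounter order:
  pos 0: '(' -> open internal node _0 (depth 1)
  pos 3: '(' -> open internal node _1 (depth 2)
  pos 4: '(' -> open internal node _2 (depth 3)
  pos 10: ')' -> close internal node _2 (now at depth 2)
  pos 14: '(' -> open internal node _3 (depth 3)
  pos 17: '(' -> open internal node _4 (depth 4)
  pos 20: '(' -> open internal node _5 (depth 5)
  pos 24: ')' -> close internal node _5 (now at depth 4)
  pos 25: ')' -> close internal node _4 (now at depth 3)
  pos 26: ')' -> close internal node _3 (now at depth 2)
  pos 29: ')' -> close internal node _1 (now at depth 1)
  pos 30: ')' -> close internal node _0 (now at depth 0)
Total internal nodes: 6
BFS adjacency from root:
  _0: Y _1
  _1: _2 G _3 L
  _2: C K V
  _3: Z _4
  _4: S _5
  _5: F B

Answer: _0: Y _1
_1: _2 G _3 L
_2: C K V
_3: Z _4
_4: S _5
_5: F B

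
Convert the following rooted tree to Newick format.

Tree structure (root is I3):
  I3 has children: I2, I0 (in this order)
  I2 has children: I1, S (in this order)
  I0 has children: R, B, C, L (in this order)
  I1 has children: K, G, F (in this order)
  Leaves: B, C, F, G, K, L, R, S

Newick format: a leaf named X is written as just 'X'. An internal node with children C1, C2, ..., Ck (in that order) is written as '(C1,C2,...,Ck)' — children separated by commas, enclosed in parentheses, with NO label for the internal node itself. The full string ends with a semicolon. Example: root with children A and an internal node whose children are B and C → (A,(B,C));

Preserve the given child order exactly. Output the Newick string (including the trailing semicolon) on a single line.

Answer: (((K,G,F),S),(R,B,C,L));

Derivation:
internal I3 with children ['I2', 'I0']
  internal I2 with children ['I1', 'S']
    internal I1 with children ['K', 'G', 'F']
      leaf 'K' → 'K'
      leaf 'G' → 'G'
      leaf 'F' → 'F'
    → '(K,G,F)'
    leaf 'S' → 'S'
  → '((K,G,F),S)'
  internal I0 with children ['R', 'B', 'C', 'L']
    leaf 'R' → 'R'
    leaf 'B' → 'B'
    leaf 'C' → 'C'
    leaf 'L' → 'L'
  → '(R,B,C,L)'
→ '(((K,G,F),S),(R,B,C,L))'
Final: (((K,G,F),S),(R,B,C,L));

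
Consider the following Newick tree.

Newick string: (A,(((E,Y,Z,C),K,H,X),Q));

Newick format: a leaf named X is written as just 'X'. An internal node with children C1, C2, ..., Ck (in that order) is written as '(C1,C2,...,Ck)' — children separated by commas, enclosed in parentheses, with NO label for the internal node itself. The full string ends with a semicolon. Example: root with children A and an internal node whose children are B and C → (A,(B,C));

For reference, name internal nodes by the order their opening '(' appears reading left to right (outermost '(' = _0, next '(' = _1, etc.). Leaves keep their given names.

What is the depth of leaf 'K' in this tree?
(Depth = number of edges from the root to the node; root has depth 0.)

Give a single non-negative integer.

Newick: (A,(((E,Y,Z,C),K,H,X),Q));
Naming internals by '(' encounter order: outermost '(' = _0, next = _1, ...
Query node: K
Path from root: _0 -> _1 -> _2 -> K
Depth of K: 3 (number of edges from root)

Answer: 3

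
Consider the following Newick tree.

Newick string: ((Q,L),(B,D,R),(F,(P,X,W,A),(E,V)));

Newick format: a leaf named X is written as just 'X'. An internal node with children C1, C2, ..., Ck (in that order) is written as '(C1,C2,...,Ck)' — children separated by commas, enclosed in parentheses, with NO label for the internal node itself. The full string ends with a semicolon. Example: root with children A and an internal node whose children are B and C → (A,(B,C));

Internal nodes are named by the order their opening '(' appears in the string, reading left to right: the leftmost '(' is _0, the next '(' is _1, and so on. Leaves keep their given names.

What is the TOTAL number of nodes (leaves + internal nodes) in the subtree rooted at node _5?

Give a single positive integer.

Newick: ((Q,L),(B,D,R),(F,(P,X,W,A),(E,V)));
Locate _5: it is the '(' at position 28 (the 6th '(' reading left to right).
Query: subtree rooted at _5
_5: subtree_size = 1 + 2
  E: subtree_size = 1 + 0
  V: subtree_size = 1 + 0
Total subtree size of _5: 3

Answer: 3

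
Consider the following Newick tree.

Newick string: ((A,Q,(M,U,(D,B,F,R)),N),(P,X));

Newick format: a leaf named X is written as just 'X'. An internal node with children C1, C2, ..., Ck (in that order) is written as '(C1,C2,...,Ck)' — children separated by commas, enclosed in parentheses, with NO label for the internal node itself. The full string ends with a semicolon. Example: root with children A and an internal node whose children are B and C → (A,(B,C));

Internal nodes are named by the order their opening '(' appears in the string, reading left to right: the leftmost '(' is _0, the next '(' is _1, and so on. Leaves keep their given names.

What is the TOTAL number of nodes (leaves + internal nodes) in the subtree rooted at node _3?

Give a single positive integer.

Answer: 5

Derivation:
Newick: ((A,Q,(M,U,(D,B,F,R)),N),(P,X));
Locate _3: it is the '(' at position 11 (the 4th '(' reading left to right).
Query: subtree rooted at _3
_3: subtree_size = 1 + 4
  D: subtree_size = 1 + 0
  B: subtree_size = 1 + 0
  F: subtree_size = 1 + 0
  R: subtree_size = 1 + 0
Total subtree size of _3: 5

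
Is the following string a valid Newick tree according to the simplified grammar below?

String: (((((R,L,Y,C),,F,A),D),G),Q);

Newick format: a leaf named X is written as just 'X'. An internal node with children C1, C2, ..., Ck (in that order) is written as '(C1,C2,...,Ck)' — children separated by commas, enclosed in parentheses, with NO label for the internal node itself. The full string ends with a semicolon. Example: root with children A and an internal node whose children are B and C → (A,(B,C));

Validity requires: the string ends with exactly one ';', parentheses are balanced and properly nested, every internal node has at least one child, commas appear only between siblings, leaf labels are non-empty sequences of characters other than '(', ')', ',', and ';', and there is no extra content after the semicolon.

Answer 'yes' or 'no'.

Answer: no

Derivation:
Input: (((((R,L,Y,C),,F,A),D),G),Q);
Paren balance: 5 '(' vs 5 ')' OK
Ends with single ';': True
Full parse: FAILS (empty leaf label at pos 14)
Valid: False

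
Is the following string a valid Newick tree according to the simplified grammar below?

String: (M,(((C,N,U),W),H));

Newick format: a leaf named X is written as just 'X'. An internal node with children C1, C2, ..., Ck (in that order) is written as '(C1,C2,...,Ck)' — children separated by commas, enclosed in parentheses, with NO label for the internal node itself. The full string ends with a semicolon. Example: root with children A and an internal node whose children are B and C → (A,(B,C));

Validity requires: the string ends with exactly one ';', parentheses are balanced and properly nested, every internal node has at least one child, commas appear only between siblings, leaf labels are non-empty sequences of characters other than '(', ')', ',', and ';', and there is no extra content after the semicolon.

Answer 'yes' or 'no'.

Input: (M,(((C,N,U),W),H));
Paren balance: 4 '(' vs 4 ')' OK
Ends with single ';': True
Full parse: OK
Valid: True

Answer: yes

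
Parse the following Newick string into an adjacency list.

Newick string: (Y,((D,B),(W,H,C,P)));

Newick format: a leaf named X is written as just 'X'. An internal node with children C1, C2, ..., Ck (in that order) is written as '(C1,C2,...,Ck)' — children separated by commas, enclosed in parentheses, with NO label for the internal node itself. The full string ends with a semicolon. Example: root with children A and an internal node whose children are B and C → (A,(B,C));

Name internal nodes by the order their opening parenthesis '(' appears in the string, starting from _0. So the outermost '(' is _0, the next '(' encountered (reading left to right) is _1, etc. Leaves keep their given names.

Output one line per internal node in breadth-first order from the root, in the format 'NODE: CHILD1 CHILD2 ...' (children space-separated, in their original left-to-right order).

Answer: _0: Y _1
_1: _2 _3
_2: D B
_3: W H C P

Derivation:
Input: (Y,((D,B),(W,H,C,P)));
Scanning left-to-right, naming '(' by encounter order:
  pos 0: '(' -> open internal node _0 (depth 1)
  pos 3: '(' -> open internal node _1 (depth 2)
  pos 4: '(' -> open internal node _2 (depth 3)
  pos 8: ')' -> close internal node _2 (now at depth 2)
  pos 10: '(' -> open internal node _3 (depth 3)
  pos 18: ')' -> close internal node _3 (now at depth 2)
  pos 19: ')' -> close internal node _1 (now at depth 1)
  pos 20: ')' -> close internal node _0 (now at depth 0)
Total internal nodes: 4
BFS adjacency from root:
  _0: Y _1
  _1: _2 _3
  _2: D B
  _3: W H C P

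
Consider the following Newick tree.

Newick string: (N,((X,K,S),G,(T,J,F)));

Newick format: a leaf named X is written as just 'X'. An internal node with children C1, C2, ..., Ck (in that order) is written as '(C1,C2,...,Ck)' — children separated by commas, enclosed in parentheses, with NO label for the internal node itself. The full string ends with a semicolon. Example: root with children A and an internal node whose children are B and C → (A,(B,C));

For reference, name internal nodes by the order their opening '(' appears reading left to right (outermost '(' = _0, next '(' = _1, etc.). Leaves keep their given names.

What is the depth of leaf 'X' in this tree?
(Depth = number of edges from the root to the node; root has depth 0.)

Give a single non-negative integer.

Answer: 3

Derivation:
Newick: (N,((X,K,S),G,(T,J,F)));
Naming internals by '(' encounter order: outermost '(' = _0, next = _1, ...
Query node: X
Path from root: _0 -> _1 -> _2 -> X
Depth of X: 3 (number of edges from root)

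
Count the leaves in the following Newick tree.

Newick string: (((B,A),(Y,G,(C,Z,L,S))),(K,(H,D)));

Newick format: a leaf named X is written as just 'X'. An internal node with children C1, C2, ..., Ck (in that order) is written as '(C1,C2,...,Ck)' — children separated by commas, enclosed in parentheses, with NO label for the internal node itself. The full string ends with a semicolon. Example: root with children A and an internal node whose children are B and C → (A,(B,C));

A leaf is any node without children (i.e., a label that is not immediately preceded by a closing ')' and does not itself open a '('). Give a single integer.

Answer: 11

Derivation:
Newick: (((B,A),(Y,G,(C,Z,L,S))),(K,(H,D)));
Scan left-to-right; a leaf is any maximal label run not followed by '(':
  pos 3: leaf 'B' → count = 1
  pos 5: leaf 'A' → count = 2
  pos 9: leaf 'Y' → count = 3
  pos 11: leaf 'G' → count = 4
  pos 14: leaf 'C' → count = 5
  pos 16: leaf 'Z' → count = 6
  pos 18: leaf 'L' → count = 7
  pos 20: leaf 'S' → count = 8
  pos 26: leaf 'K' → count = 9
  pos 29: leaf 'H' → count = 10
  pos 31: leaf 'D' → count = 11
Total leaves: 11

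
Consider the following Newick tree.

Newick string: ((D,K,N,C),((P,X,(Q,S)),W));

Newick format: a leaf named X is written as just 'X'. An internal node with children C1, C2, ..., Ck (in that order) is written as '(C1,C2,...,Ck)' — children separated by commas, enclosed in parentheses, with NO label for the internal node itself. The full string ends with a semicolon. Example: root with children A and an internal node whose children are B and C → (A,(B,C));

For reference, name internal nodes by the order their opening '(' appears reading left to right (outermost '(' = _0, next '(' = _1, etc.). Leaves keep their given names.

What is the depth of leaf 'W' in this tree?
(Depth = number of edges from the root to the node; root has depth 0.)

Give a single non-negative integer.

Answer: 2

Derivation:
Newick: ((D,K,N,C),((P,X,(Q,S)),W));
Naming internals by '(' encounter order: outermost '(' = _0, next = _1, ...
Query node: W
Path from root: _0 -> _2 -> W
Depth of W: 2 (number of edges from root)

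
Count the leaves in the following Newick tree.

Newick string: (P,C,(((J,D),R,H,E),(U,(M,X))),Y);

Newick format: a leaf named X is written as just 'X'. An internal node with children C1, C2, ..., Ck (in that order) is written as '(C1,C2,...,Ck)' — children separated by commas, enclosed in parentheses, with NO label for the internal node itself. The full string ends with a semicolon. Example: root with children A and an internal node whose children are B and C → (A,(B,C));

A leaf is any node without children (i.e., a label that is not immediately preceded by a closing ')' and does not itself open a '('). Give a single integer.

Newick: (P,C,(((J,D),R,H,E),(U,(M,X))),Y);
Scan left-to-right; a leaf is any maximal label run not followed by '(':
  pos 1: leaf 'P' → count = 1
  pos 3: leaf 'C' → count = 2
  pos 8: leaf 'J' → count = 3
  pos 10: leaf 'D' → count = 4
  pos 13: leaf 'R' → count = 5
  pos 15: leaf 'H' → count = 6
  pos 17: leaf 'E' → count = 7
  pos 21: leaf 'U' → count = 8
  pos 24: leaf 'M' → count = 9
  pos 26: leaf 'X' → count = 10
  pos 31: leaf 'Y' → count = 11
Total leaves: 11

Answer: 11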